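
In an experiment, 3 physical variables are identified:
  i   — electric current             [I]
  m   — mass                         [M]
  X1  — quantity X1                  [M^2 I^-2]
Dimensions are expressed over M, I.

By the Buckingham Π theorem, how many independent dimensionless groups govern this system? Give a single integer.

1

Exponent matrix [M,I] × [i,m,X1]:
  M: [ 0  1  2]
  I: [ 1  0 -2]
Row reduction gives pivot columns i,m; rank = 2
Π count = n − r = 3 − 2 = 1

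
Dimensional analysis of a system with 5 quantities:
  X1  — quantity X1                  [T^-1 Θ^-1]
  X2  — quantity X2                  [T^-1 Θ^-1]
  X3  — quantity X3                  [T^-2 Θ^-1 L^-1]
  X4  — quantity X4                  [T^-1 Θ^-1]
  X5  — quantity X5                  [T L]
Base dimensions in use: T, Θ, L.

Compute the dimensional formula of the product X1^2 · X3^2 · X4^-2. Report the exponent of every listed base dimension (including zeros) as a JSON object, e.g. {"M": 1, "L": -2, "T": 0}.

Dimensional matrix (T×Θ×L by X1×X2×X3×X4×X5):
  T: [-1 -1 -2 -1  1]
  Θ: [-1 -1 -1 -1  0]
  L: [ 0  0 -1  0  1]
  [T]: (2)·-1+(2)·-2+(-2)·-1 = -4
  [Θ]: (2)·-1+(2)·-1+(-2)·-1 = -2
  [L]: (2)·0+(2)·-1+(-2)·0 = -2
⇒ T^-4 Θ^-2 L^-2

{"T": -4, "Θ": -2, "L": -2}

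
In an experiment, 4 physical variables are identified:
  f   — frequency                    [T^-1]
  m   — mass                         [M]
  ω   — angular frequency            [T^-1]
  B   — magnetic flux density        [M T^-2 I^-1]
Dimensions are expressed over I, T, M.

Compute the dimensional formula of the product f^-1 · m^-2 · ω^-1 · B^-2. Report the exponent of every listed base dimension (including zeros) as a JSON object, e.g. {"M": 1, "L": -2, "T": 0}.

Write exponents as rows I,T,M / cols f,m,ω,B:
  I: [ 0  0  0 -1]
  T: [-1  0 -1 -2]
  M: [ 0  1  0  1]
  [I]: (-1)·0+(-2)·0+(-1)·0+(-2)·-1 = 2
  [T]: (-1)·-1+(-2)·0+(-1)·-1+(-2)·-2 = 6
  [M]: (-1)·0+(-2)·1+(-1)·0+(-2)·1 = -4
⇒ I^2 T^6 M^-4

{"I": 2, "T": 6, "M": -4}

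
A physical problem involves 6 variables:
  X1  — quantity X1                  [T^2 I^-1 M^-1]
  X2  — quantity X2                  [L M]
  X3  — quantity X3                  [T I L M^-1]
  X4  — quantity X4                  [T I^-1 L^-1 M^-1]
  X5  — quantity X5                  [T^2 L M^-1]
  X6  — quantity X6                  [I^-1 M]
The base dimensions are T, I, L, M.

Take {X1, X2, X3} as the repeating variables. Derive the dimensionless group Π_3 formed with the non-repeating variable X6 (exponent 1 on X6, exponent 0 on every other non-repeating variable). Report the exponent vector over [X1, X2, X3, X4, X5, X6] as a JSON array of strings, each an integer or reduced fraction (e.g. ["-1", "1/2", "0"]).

Exponent matrix [T,I,L,M] × [X1,X2,X3,X4,X5,X6]:
  T: [ 2  0  1  1  2  0]
  I: [-1  0  1 -1  0 -1]
  L: [ 0  1  1 -1  1  0]
  M: [-1  1 -1 -1 -1  1]
Echelon form has 3 nonzero rows (pivots: X1,X2,X3)
Pivot set = {X1,X2,X3}, free = {X4,X5,X6}
RREF:
  r0: [   1    0    0  2/3  2/3  1/3]
  r1: [   0    1    0 -2/3  1/3  2/3]
  r2: [   0    0    1 -1/3  2/3 -2/3]
  r3: [   0    0    0    0    0    0]
Fix exponent of X6 at 1, X4 at 0, X5 at 0; solve each RREF row for its pivot's exponent:
  r0: exp(X1) + (1/3)·1 = 0 ⇒ exp(X1) = -1/3
  r1: exp(X2) + (2/3)·1 = 0 ⇒ exp(X2) = -2/3
  r2: exp(X3) + (-2/3)·1 = 0 ⇒ exp(X3) = 2/3
Π_3 = X1^(-1/3) · X2^(-2/3) · X3^(2/3) · X6

["-1/3", "-2/3", "2/3", "0", "0", "1"]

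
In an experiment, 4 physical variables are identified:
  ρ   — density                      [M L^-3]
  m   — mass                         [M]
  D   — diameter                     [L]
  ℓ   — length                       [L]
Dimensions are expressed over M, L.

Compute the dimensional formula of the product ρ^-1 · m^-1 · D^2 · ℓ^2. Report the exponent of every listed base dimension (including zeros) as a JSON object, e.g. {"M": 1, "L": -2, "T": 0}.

Write exponents as rows M,L / cols ρ,m,D,ℓ:
  M: [ 1  1  0  0]
  L: [-3  0  1  1]
  [M]: (-1)·1+(-1)·1+(2)·0+(2)·0 = -2
  [L]: (-1)·-3+(-1)·0+(2)·1+(2)·1 = 7
⇒ M^-2 L^7

{"M": -2, "L": 7}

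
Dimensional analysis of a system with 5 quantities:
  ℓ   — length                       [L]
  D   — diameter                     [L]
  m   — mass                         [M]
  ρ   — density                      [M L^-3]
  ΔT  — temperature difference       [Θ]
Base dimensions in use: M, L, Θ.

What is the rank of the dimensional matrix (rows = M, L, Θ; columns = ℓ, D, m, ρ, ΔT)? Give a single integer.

3

Write exponents as rows M,L,Θ / cols ℓ,D,m,ρ,ΔT:
  M: [ 0  0  1  1  0]
  L: [ 1  1  0 -3  0]
  Θ: [ 0  0  0  0  1]
Echelon form has 3 nonzero rows (pivots: ℓ,m,ΔT)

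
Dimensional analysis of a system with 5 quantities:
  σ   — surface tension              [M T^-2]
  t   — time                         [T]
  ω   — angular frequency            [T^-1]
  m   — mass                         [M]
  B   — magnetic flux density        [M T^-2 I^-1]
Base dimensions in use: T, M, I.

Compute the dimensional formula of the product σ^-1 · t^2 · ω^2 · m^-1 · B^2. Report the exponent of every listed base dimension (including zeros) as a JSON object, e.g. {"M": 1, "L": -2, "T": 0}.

{"T": -2, "M": 0, "I": -2}

Write exponents as rows T,M,I / cols σ,t,ω,m,B:
  T: [-2  1 -1  0 -2]
  M: [ 1  0  0  1  1]
  I: [ 0  0  0  0 -1]
  [T]: (-1)·-2+(2)·1+(2)·-1+(-1)·0+(2)·-2 = -2
  [M]: (-1)·1+(2)·0+(2)·0+(-1)·1+(2)·1 = 0
  [I]: (-1)·0+(2)·0+(2)·0+(-1)·0+(2)·-1 = -2
⇒ T^-2 I^-2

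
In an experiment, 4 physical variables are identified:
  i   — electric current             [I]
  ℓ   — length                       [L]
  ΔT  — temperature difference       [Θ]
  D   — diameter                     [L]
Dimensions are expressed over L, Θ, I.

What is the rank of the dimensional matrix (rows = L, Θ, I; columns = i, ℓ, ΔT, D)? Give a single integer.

Write exponents as rows L,Θ,I / cols i,ℓ,ΔT,D:
  L: [ 0  1  0  1]
  Θ: [ 0  0  1  0]
  I: [ 1  0  0  0]
RREF → pivots at {i,ℓ,ΔT} ⇒ r = 3

3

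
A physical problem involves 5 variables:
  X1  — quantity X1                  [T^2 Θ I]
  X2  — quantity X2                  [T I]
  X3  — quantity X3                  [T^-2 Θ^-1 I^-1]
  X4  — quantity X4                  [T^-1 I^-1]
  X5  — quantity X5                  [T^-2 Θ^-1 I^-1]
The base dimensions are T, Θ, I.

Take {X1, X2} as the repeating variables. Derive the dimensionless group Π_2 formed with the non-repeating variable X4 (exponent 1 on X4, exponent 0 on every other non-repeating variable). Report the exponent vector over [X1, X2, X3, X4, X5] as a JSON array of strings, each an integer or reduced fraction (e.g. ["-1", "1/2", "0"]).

["0", "1", "0", "1", "0"]

Write exponents as rows T,Θ,I / cols X1,X2,X3,X4,X5:
  T: [ 2  1 -2 -1 -2]
  Θ: [ 1  0 -1  0 -1]
  I: [ 1  1 -1 -1 -1]
Row reduction gives pivot columns X1,X2; rank = 2
Repeat: X1,X2; free: X3,X4,X5
RREF:
  r0: [   1    0   -1    0   -1]
  r1: [   0    1    0   -1    0]
  r2: [   0    0    0    0    0]
Fix exponent of X4 at 1, X3 at 0, X5 at 0; solve each RREF row for its pivot's exponent:
  r0: exp(X1) + (0)·1 = 0 ⇒ exp(X1) = 0
  r1: exp(X2) + (-1)·1 = 0 ⇒ exp(X2) = 1
Π_2 = X2 · X4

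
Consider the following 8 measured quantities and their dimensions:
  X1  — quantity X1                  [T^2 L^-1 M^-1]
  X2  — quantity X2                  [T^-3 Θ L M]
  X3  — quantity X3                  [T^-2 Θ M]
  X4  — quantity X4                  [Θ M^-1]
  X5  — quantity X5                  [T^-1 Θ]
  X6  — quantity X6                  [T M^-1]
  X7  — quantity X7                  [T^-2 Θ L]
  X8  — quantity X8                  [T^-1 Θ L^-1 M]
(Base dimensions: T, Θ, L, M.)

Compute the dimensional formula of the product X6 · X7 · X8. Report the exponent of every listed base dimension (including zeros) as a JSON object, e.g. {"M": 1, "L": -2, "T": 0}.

{"T": -2, "Θ": 2, "L": 0, "M": 0}

Dimensional matrix (T×Θ×L×M by X1×X2×X3×X4×X5×X6×X7×X8):
  T: [ 2 -3 -2  0 -1  1 -2 -1]
  Θ: [ 0  1  1  1  1  0  1  1]
  L: [-1  1  0  0  0  0  1 -1]
  M: [-1  1  1 -1  0 -1  0  1]
  [T]: (1)·1+(1)·-2+(1)·-1 = -2
  [Θ]: (1)·0+(1)·1+(1)·1 = 2
  [L]: (1)·0+(1)·1+(1)·-1 = 0
  [M]: (1)·-1+(1)·0+(1)·1 = 0
⇒ T^-2 Θ^2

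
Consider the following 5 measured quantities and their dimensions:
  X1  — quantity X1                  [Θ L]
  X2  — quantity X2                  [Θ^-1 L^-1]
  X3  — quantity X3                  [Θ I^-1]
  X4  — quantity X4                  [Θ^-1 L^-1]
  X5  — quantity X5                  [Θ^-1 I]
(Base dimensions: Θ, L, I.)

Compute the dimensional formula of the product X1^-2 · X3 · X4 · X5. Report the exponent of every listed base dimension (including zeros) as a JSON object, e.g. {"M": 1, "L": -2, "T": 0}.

Exponent matrix [Θ,L,I] × [X1,X2,X3,X4,X5]:
  Θ: [ 1 -1  1 -1 -1]
  L: [ 1 -1  0 -1  0]
  I: [ 0  0 -1  0  1]
  [Θ]: (-2)·1+(1)·1+(1)·-1+(1)·-1 = -3
  [L]: (-2)·1+(1)·0+(1)·-1+(1)·0 = -3
  [I]: (-2)·0+(1)·-1+(1)·0+(1)·1 = 0
⇒ Θ^-3 L^-3

{"Θ": -3, "L": -3, "I": 0}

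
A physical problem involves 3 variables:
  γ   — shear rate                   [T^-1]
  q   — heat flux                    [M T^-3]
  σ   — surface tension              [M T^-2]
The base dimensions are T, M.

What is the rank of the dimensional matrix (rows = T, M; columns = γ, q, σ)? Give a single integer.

Exponent matrix [T,M] × [γ,q,σ]:
  T: [-1 -3 -2]
  M: [ 0  1  1]
Row reduction gives pivot columns γ,q; rank = 2

2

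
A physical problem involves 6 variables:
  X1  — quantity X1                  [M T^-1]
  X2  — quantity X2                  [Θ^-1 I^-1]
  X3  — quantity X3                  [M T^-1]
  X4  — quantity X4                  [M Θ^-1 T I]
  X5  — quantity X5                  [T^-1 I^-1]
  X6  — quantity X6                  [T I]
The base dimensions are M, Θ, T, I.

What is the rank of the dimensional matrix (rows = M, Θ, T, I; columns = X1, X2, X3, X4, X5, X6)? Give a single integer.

Write exponents as rows M,Θ,T,I / cols X1,X2,X3,X4,X5,X6:
  M: [ 1  0  1  1  0  0]
  Θ: [ 0 -1  0 -1  0  0]
  T: [-1  0 -1  1 -1  1]
  I: [ 0 -1  0  1 -1  1]
RREF → pivots at {X1,X2,X4} ⇒ r = 3

3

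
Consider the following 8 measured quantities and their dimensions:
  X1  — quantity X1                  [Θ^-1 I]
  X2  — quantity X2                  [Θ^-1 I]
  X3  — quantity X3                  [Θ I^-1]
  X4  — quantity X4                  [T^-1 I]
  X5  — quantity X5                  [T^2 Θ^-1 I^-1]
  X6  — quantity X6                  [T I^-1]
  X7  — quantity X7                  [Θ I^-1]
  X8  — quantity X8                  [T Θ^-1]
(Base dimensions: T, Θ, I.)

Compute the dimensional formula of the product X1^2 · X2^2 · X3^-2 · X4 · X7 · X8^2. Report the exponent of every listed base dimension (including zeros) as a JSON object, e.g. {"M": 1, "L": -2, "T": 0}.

Dimensional matrix (T×Θ×I by X1×X2×X3×X4×X5×X6×X7×X8):
  T: [ 0  0  0 -1  2  1  0  1]
  Θ: [-1 -1  1  0 -1  0  1 -1]
  I: [ 1  1 -1  1 -1 -1 -1  0]
  [T]: (2)·0+(2)·0+(-2)·0+(1)·-1+(1)·0+(2)·1 = 1
  [Θ]: (2)·-1+(2)·-1+(-2)·1+(1)·0+(1)·1+(2)·-1 = -7
  [I]: (2)·1+(2)·1+(-2)·-1+(1)·1+(1)·-1+(2)·0 = 6
⇒ T Θ^-7 I^6

{"T": 1, "Θ": -7, "I": 6}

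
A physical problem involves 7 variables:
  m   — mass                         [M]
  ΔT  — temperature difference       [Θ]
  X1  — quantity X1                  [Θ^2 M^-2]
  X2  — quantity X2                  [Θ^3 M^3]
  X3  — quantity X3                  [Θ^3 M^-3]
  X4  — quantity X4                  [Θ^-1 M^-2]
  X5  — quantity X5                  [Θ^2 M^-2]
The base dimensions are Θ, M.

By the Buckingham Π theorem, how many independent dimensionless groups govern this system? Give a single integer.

5

Dimensional matrix (Θ×M by m×ΔT×X1×X2×X3×X4×X5):
  Θ: [ 0  1  2  3  3 -1  2]
  M: [ 1  0 -2  3 -3 -2 -2]
Row reduction gives pivot columns m,ΔT; rank = 2
Π count = n − r = 7 − 2 = 5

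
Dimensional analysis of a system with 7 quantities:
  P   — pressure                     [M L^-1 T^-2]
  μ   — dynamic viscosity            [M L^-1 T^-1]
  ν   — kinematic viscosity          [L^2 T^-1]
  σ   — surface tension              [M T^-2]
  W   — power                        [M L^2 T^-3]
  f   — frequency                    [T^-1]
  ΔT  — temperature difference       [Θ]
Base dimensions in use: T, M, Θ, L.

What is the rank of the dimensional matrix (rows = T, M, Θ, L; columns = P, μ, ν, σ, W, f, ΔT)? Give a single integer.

4

Exponent matrix [T,M,Θ,L] × [P,μ,ν,σ,W,f,ΔT]:
  T: [-2 -1 -1 -2 -3 -1  0]
  M: [ 1  1  0  1  1  0  0]
  Θ: [ 0  0  0  0  0  0  1]
  L: [-1 -1  2  0  2  0  0]
Echelon form has 4 nonzero rows (pivots: P,μ,ν,ΔT)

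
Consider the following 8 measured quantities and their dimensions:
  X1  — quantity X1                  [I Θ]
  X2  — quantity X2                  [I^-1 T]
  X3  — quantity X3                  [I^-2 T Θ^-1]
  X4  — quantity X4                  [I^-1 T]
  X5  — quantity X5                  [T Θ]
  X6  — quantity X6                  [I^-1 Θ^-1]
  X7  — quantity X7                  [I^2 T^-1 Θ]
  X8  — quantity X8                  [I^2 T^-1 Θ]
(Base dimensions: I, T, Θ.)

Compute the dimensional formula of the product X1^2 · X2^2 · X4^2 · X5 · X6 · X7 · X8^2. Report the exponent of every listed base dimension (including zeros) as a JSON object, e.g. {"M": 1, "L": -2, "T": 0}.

{"I": 3, "T": 2, "Θ": 5}

Dimensional matrix (I×T×Θ by X1×X2×X3×X4×X5×X6×X7×X8):
  I: [ 1 -1 -2 -1  0 -1  2  2]
  T: [ 0  1  1  1  1  0 -1 -1]
  Θ: [ 1  0 -1  0  1 -1  1  1]
  [I]: (2)·1+(2)·-1+(2)·-1+(1)·0+(1)·-1+(1)·2+(2)·2 = 3
  [T]: (2)·0+(2)·1+(2)·1+(1)·1+(1)·0+(1)·-1+(2)·-1 = 2
  [Θ]: (2)·1+(2)·0+(2)·0+(1)·1+(1)·-1+(1)·1+(2)·1 = 5
⇒ I^3 T^2 Θ^5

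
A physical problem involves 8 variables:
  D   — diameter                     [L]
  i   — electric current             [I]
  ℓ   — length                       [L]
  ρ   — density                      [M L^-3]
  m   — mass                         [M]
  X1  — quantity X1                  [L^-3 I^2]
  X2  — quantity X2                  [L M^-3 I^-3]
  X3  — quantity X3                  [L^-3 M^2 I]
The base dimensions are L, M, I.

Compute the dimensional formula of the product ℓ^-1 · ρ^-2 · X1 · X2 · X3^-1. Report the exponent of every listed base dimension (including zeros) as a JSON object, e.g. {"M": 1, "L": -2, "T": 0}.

{"L": 6, "M": -7, "I": -2}

Exponent matrix [L,M,I] × [D,i,ℓ,ρ,m,X1,X2,X3]:
  L: [ 1  0  1 -3  0 -3  1 -3]
  M: [ 0  0  0  1  1  0 -3  2]
  I: [ 0  1  0  0  0  2 -3  1]
  [L]: (-1)·1+(-2)·-3+(1)·-3+(1)·1+(-1)·-3 = 6
  [M]: (-1)·0+(-2)·1+(1)·0+(1)·-3+(-1)·2 = -7
  [I]: (-1)·0+(-2)·0+(1)·2+(1)·-3+(-1)·1 = -2
⇒ L^6 M^-7 I^-2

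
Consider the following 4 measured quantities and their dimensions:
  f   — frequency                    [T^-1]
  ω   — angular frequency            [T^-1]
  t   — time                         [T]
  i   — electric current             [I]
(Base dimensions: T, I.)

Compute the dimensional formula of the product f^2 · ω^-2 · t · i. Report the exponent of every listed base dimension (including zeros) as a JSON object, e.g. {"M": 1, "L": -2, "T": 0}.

{"T": 1, "I": 1}

Write exponents as rows T,I / cols f,ω,t,i:
  T: [-1 -1  1  0]
  I: [ 0  0  0  1]
  [T]: (2)·-1+(-2)·-1+(1)·1+(1)·0 = 1
  [I]: (2)·0+(-2)·0+(1)·0+(1)·1 = 1
⇒ T I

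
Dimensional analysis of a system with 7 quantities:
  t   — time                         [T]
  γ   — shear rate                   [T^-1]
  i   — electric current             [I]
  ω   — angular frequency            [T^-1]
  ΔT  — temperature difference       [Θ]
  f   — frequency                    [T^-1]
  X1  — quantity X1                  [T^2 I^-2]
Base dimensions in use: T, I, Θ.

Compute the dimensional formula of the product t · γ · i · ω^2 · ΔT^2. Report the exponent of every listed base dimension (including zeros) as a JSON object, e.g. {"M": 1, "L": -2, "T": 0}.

{"T": -2, "I": 1, "Θ": 2}

Exponent matrix [T,I,Θ] × [t,γ,i,ω,ΔT,f,X1]:
  T: [ 1 -1  0 -1  0 -1  2]
  I: [ 0  0  1  0  0  0 -2]
  Θ: [ 0  0  0  0  1  0  0]
  [T]: (1)·1+(1)·-1+(1)·0+(2)·-1+(2)·0 = -2
  [I]: (1)·0+(1)·0+(1)·1+(2)·0+(2)·0 = 1
  [Θ]: (1)·0+(1)·0+(1)·0+(2)·0+(2)·1 = 2
⇒ T^-2 I Θ^2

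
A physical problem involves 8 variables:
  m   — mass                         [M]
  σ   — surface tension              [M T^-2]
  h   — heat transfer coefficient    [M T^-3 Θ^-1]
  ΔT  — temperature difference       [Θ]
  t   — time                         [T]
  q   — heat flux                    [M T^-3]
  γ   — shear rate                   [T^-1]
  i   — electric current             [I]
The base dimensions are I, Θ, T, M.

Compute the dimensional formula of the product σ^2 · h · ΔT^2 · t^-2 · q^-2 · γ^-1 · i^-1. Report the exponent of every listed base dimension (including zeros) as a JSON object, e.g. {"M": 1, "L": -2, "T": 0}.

{"I": -1, "Θ": 1, "T": -2, "M": 1}

Write exponents as rows I,Θ,T,M / cols m,σ,h,ΔT,t,q,γ,i:
  I: [ 0  0  0  0  0  0  0  1]
  Θ: [ 0  0 -1  1  0  0  0  0]
  T: [ 0 -2 -3  0  1 -3 -1  0]
  M: [ 1  1  1  0  0  1  0  0]
  [I]: (2)·0+(1)·0+(2)·0+(-2)·0+(-2)·0+(-1)·0+(-1)·1 = -1
  [Θ]: (2)·0+(1)·-1+(2)·1+(-2)·0+(-2)·0+(-1)·0+(-1)·0 = 1
  [T]: (2)·-2+(1)·-3+(2)·0+(-2)·1+(-2)·-3+(-1)·-1+(-1)·0 = -2
  [M]: (2)·1+(1)·1+(2)·0+(-2)·0+(-2)·1+(-1)·0+(-1)·0 = 1
⇒ I^-1 Θ T^-2 M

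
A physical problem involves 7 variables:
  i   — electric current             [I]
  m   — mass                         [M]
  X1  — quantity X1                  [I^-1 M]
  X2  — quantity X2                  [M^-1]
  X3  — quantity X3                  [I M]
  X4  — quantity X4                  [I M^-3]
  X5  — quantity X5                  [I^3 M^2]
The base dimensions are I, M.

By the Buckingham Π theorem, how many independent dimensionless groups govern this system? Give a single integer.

5

Write exponents as rows I,M / cols i,m,X1,X2,X3,X4,X5:
  I: [ 1  0 -1  0  1  1  3]
  M: [ 0  1  1 -1  1 -3  2]
RREF → pivots at {i,m} ⇒ r = 2
n=7, r=2 ⇒ 5 dimensionless groups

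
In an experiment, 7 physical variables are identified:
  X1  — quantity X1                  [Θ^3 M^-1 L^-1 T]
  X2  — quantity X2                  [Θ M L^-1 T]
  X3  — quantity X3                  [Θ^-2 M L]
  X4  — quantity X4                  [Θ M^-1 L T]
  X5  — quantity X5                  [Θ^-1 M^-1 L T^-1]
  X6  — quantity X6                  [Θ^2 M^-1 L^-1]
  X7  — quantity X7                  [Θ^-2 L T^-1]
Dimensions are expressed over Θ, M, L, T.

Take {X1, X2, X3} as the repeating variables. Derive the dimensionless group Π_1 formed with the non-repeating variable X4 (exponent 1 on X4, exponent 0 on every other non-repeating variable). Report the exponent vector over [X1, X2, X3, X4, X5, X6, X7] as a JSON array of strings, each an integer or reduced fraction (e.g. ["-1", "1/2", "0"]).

["-2", "1", "-2", "1", "0", "0", "0"]

Write exponents as rows Θ,M,L,T / cols X1,X2,X3,X4,X5,X6,X7:
  Θ: [ 3  1 -2  1 -1  2 -2]
  M: [-1  1  1 -1 -1 -1  0]
  L: [-1 -1  1  1  1 -1  1]
  T: [ 1  1  0  1 -1  0 -1]
RREF → pivots at {X1,X2,X3} ⇒ r = 3
Pivot set = {X1,X2,X3}, free = {X4,X5,X6,X7}
RREF:
  r0: [   1    0    0    2    0    0 -1/2]
  r1: [   0    1    0   -1   -1    0 -1/2]
  r2: [   0    0    1    2    0   -1    0]
  r3: [   0    0    0    0    0    0    0]
Fix exponent of X4 at 1, X5 at 0, X6 at 0, X7 at 0; solve each RREF row for its pivot's exponent:
  r0: exp(X1) + (2)·1 = 0 ⇒ exp(X1) = -2
  r1: exp(X2) + (-1)·1 = 0 ⇒ exp(X2) = 1
  r2: exp(X3) + (2)·1 = 0 ⇒ exp(X3) = -2
Π_1 = X1^-2 · X2 · X3^-2 · X4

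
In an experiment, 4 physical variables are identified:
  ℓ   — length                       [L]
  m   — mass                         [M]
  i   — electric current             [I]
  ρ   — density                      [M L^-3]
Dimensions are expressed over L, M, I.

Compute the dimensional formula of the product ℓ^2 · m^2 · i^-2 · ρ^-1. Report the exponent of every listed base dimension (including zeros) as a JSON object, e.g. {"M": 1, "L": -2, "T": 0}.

Exponent matrix [L,M,I] × [ℓ,m,i,ρ]:
  L: [ 1  0  0 -3]
  M: [ 0  1  0  1]
  I: [ 0  0  1  0]
  [L]: (2)·1+(2)·0+(-2)·0+(-1)·-3 = 5
  [M]: (2)·0+(2)·1+(-2)·0+(-1)·1 = 1
  [I]: (2)·0+(2)·0+(-2)·1+(-1)·0 = -2
⇒ L^5 M I^-2

{"L": 5, "M": 1, "I": -2}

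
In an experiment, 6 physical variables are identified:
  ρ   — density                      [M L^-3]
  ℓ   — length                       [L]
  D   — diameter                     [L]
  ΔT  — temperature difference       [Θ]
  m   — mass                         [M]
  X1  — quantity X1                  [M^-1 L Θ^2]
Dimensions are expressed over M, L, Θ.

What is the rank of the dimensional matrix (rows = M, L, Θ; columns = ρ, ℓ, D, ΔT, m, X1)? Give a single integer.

Exponent matrix [M,L,Θ] × [ρ,ℓ,D,ΔT,m,X1]:
  M: [ 1  0  0  0  1 -1]
  L: [-3  1  1  0  0  1]
  Θ: [ 0  0  0  1  0  2]
Echelon form has 3 nonzero rows (pivots: ρ,ℓ,ΔT)

3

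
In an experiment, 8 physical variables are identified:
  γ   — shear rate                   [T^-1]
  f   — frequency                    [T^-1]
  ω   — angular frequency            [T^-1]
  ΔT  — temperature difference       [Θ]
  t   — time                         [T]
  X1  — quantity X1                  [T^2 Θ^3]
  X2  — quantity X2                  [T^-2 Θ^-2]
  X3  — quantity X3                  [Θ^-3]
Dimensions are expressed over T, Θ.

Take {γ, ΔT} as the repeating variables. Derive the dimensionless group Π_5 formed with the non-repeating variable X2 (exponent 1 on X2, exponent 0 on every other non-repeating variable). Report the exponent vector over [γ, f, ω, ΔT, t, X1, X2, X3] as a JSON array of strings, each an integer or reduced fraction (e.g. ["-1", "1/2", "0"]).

["-2", "0", "0", "2", "0", "0", "1", "0"]

Write exponents as rows T,Θ / cols γ,f,ω,ΔT,t,X1,X2,X3:
  T: [-1 -1 -1  0  1  2 -2  0]
  Θ: [ 0  0  0  1  0  3 -2 -3]
Row reduction gives pivot columns γ,ΔT; rank = 2
Repeat: γ,ΔT; free: f,ω,t,X1,X2,X3
RREF:
  r0: [   1    1    1    0   -1   -2    2    0]
  r1: [   0    0    0    1    0    3   -2   -3]
Fix exponent of X2 at 1, f at 0, ω at 0, t at 0, X1 at 0, X3 at 0; solve each RREF row for its pivot's exponent:
  r0: exp(γ) + (2)·1 = 0 ⇒ exp(γ) = -2
  r1: exp(ΔT) + (-2)·1 = 0 ⇒ exp(ΔT) = 2
Π_5 = γ^-2 · ΔT^2 · X2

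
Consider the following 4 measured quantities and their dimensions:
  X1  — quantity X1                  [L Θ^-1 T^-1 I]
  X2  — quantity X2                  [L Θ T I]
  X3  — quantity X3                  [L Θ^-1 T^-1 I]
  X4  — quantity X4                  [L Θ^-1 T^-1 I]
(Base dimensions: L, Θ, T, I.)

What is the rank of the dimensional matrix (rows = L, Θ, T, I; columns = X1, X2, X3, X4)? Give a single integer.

Dimensional matrix (L×Θ×T×I by X1×X2×X3×X4):
  L: [ 1  1  1  1]
  Θ: [-1  1 -1 -1]
  T: [-1  1 -1 -1]
  I: [ 1  1  1  1]
Row reduction gives pivot columns X1,X2; rank = 2

2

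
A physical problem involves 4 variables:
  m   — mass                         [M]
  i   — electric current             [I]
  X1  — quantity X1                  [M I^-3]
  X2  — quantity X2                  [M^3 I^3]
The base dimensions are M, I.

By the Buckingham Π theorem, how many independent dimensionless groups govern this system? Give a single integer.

Dimensional matrix (M×I by m×i×X1×X2):
  M: [ 1  0  1  3]
  I: [ 0  1 -3  3]
Echelon form has 2 nonzero rows (pivots: m,i)
Π count = n − r = 4 − 2 = 2

2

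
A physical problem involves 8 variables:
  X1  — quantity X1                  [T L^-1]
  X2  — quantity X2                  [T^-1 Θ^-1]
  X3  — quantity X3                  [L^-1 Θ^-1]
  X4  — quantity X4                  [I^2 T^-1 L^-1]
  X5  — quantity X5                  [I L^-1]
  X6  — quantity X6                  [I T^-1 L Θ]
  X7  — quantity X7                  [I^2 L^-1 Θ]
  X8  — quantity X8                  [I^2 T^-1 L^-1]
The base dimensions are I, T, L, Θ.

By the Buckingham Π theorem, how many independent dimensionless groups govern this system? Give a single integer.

Write exponents as rows I,T,L,Θ / cols X1,X2,X3,X4,X5,X6,X7,X8:
  I: [ 0  0  0  2  1  1  2  2]
  T: [ 1 -1  0 -1  0 -1  0 -1]
  L: [-1  0 -1 -1 -1  1 -1 -1]
  Θ: [ 0 -1 -1  0  0  1  1  0]
RREF → pivots at {X1,X2,X4} ⇒ r = 3
n=8, r=3 ⇒ 5 dimensionless groups

5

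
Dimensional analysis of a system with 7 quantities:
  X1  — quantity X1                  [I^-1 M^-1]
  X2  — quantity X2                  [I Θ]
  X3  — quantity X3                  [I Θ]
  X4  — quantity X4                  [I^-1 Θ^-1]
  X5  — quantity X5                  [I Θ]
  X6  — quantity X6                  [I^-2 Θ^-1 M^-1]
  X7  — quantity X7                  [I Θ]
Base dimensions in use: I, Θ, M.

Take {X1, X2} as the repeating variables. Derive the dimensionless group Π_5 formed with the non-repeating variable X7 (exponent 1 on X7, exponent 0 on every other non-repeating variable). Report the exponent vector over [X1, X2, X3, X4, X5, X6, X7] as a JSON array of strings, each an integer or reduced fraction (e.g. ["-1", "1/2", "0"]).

Dimensional matrix (I×Θ×M by X1×X2×X3×X4×X5×X6×X7):
  I: [-1  1  1 -1  1 -2  1]
  Θ: [ 0  1  1 -1  1 -1  1]
  M: [-1  0  0  0  0 -1  0]
Echelon form has 2 nonzero rows (pivots: X1,X2)
Repeat: X1,X2; free: X3,X4,X5,X6,X7
RREF:
  r0: [   1    0    0    0    0    1    0]
  r1: [   0    1    1   -1    1   -1    1]
  r2: [   0    0    0    0    0    0    0]
Fix exponent of X7 at 1, X3 at 0, X4 at 0, X5 at 0, X6 at 0; solve each RREF row for its pivot's exponent:
  r0: exp(X1) + (0)·1 = 0 ⇒ exp(X1) = 0
  r1: exp(X2) + (1)·1 = 0 ⇒ exp(X2) = -1
Π_5 = X2^-1 · X7

["0", "-1", "0", "0", "0", "0", "1"]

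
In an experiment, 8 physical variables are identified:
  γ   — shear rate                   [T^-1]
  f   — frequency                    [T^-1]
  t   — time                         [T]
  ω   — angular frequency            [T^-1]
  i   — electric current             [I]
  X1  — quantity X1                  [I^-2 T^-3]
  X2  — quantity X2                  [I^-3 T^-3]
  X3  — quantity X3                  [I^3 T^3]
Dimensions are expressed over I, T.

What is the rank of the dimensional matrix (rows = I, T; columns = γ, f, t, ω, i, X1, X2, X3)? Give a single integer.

Dimensional matrix (I×T by γ×f×t×ω×i×X1×X2×X3):
  I: [ 0  0  0  0  1 -2 -3  3]
  T: [-1 -1  1 -1  0 -3 -3  3]
Echelon form has 2 nonzero rows (pivots: γ,i)

2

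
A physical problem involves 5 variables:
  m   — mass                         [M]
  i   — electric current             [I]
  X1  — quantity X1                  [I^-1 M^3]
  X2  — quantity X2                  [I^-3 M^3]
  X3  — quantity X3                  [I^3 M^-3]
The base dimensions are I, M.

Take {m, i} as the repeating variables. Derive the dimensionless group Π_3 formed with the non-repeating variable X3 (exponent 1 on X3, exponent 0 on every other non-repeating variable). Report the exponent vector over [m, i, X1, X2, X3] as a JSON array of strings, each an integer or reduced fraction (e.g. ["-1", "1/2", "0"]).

Exponent matrix [I,M] × [m,i,X1,X2,X3]:
  I: [ 0  1 -1 -3  3]
  M: [ 1  0  3  3 -3]
RREF → pivots at {m,i} ⇒ r = 2
Pivot set = {m,i}, free = {X1,X2,X3}
RREF:
  r0: [   1    0    3    3   -3]
  r1: [   0    1   -1   -3    3]
Fix exponent of X3 at 1, X1 at 0, X2 at 0; solve each RREF row for its pivot's exponent:
  r0: exp(m) + (-3)·1 = 0 ⇒ exp(m) = 3
  r1: exp(i) + (3)·1 = 0 ⇒ exp(i) = -3
Π_3 = m^3 · i^-3 · X3

["3", "-3", "0", "0", "1"]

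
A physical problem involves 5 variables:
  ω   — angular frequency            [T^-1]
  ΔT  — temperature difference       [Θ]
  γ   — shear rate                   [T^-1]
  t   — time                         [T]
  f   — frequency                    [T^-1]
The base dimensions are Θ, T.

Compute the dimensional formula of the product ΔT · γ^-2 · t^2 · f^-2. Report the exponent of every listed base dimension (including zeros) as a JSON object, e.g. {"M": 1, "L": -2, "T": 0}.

Write exponents as rows Θ,T / cols ω,ΔT,γ,t,f:
  Θ: [ 0  1  0  0  0]
  T: [-1  0 -1  1 -1]
  [Θ]: (1)·1+(-2)·0+(2)·0+(-2)·0 = 1
  [T]: (1)·0+(-2)·-1+(2)·1+(-2)·-1 = 6
⇒ Θ T^6

{"Θ": 1, "T": 6}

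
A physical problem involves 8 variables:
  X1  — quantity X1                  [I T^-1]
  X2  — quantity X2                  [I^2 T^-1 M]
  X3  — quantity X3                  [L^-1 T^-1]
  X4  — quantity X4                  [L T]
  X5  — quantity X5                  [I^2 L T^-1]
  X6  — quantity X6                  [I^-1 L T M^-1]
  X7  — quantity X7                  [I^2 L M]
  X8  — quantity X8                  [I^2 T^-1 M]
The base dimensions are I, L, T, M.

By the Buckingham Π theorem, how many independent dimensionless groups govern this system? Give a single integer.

Exponent matrix [I,L,T,M] × [X1,X2,X3,X4,X5,X6,X7,X8]:
  I: [ 1  2  0  0  2 -1  2  2]
  L: [ 0  0 -1  1  1  1  1  0]
  T: [-1 -1 -1  1 -1  1  0 -1]
  M: [ 0  1  0  0  0 -1  1  1]
Row reduction gives pivot columns X1,X2,X3; rank = 3
8 vars − rank 3 = 5 Π groups

5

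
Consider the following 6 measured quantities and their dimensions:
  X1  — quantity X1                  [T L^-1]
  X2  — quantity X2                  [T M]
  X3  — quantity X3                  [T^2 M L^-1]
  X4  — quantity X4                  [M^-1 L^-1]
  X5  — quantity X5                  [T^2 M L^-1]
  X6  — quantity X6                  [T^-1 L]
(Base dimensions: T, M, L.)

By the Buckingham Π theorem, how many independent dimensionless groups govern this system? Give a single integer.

Dimensional matrix (T×M×L by X1×X2×X3×X4×X5×X6):
  T: [ 1  1  2  0  2 -1]
  M: [ 0  1  1 -1  1  0]
  L: [-1  0 -1 -1 -1  1]
Echelon form has 2 nonzero rows (pivots: X1,X2)
6 vars − rank 2 = 4 Π groups

4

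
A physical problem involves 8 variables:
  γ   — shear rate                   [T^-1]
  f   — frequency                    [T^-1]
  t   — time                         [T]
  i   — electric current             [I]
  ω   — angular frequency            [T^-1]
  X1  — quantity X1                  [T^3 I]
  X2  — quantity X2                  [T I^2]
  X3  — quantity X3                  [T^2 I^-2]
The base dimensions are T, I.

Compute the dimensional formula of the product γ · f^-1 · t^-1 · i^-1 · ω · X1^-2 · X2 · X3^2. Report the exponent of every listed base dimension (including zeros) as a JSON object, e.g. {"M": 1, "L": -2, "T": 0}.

Dimensional matrix (T×I by γ×f×t×i×ω×X1×X2×X3):
  T: [-1 -1  1  0 -1  3  1  2]
  I: [ 0  0  0  1  0  1  2 -2]
  [T]: (1)·-1+(-1)·-1+(-1)·1+(-1)·0+(1)·-1+(-2)·3+(1)·1+(2)·2 = -3
  [I]: (1)·0+(-1)·0+(-1)·0+(-1)·1+(1)·0+(-2)·1+(1)·2+(2)·-2 = -5
⇒ T^-3 I^-5

{"T": -3, "I": -5}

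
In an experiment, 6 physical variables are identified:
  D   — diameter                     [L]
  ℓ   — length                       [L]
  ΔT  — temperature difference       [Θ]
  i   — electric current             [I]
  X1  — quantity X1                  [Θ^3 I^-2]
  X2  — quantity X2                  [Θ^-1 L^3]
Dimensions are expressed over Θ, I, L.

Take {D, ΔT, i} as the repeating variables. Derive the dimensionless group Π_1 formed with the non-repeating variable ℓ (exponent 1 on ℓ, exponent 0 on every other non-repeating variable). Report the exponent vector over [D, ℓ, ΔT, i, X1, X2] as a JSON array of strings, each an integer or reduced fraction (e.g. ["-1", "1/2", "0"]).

["-1", "1", "0", "0", "0", "0"]

Write exponents as rows Θ,I,L / cols D,ℓ,ΔT,i,X1,X2:
  Θ: [ 0  0  1  0  3 -1]
  I: [ 0  0  0  1 -2  0]
  L: [ 1  1  0  0  0  3]
Row reduction gives pivot columns D,ΔT,i; rank = 3
Pivot set = {D,ΔT,i}, free = {ℓ,X1,X2}
RREF:
  r0: [   1    1    0    0    0    3]
  r1: [   0    0    1    0    3   -1]
  r2: [   0    0    0    1   -2    0]
Fix exponent of ℓ at 1, X1 at 0, X2 at 0; solve each RREF row for its pivot's exponent:
  r0: exp(D) + (1)·1 = 0 ⇒ exp(D) = -1
  r1: exp(ΔT) + (0)·1 = 0 ⇒ exp(ΔT) = 0
  r2: exp(i) + (0)·1 = 0 ⇒ exp(i) = 0
Π_1 = D^-1 · ℓ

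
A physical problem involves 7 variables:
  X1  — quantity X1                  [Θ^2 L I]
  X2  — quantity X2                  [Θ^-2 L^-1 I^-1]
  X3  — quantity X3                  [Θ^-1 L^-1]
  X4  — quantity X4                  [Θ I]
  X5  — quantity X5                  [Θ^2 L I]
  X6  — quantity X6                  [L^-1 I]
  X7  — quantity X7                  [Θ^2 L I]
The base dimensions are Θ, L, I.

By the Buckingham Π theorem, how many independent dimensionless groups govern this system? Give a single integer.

Dimensional matrix (Θ×L×I by X1×X2×X3×X4×X5×X6×X7):
  Θ: [ 2 -2 -1  1  2  0  2]
  L: [ 1 -1 -1  0  1 -1  1]
  I: [ 1 -1  0  1  1  1  1]
RREF → pivots at {X1,X3} ⇒ r = 2
Π count = n − r = 7 − 2 = 5

5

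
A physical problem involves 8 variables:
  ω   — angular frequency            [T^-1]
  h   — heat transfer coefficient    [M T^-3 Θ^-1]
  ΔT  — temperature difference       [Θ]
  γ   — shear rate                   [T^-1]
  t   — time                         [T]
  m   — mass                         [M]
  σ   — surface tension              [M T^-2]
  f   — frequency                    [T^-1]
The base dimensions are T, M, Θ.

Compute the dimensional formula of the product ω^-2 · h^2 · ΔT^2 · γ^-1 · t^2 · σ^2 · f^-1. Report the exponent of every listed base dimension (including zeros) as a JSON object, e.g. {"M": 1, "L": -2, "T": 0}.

Dimensional matrix (T×M×Θ by ω×h×ΔT×γ×t×m×σ×f):
  T: [-1 -3  0 -1  1  0 -2 -1]
  M: [ 0  1  0  0  0  1  1  0]
  Θ: [ 0 -1  1  0  0  0  0  0]
  [T]: (-2)·-1+(2)·-3+(2)·0+(-1)·-1+(2)·1+(2)·-2+(-1)·-1 = -4
  [M]: (-2)·0+(2)·1+(2)·0+(-1)·0+(2)·0+(2)·1+(-1)·0 = 4
  [Θ]: (-2)·0+(2)·-1+(2)·1+(-1)·0+(2)·0+(2)·0+(-1)·0 = 0
⇒ T^-4 M^4

{"T": -4, "M": 4, "Θ": 0}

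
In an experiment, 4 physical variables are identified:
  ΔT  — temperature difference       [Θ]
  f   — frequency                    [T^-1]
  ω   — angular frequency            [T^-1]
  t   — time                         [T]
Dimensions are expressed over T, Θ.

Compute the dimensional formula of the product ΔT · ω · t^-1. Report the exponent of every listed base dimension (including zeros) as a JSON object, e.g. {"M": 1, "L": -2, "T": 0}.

Write exponents as rows T,Θ / cols ΔT,f,ω,t:
  T: [ 0 -1 -1  1]
  Θ: [ 1  0  0  0]
  [T]: (1)·0+(1)·-1+(-1)·1 = -2
  [Θ]: (1)·1+(1)·0+(-1)·0 = 1
⇒ T^-2 Θ

{"T": -2, "Θ": 1}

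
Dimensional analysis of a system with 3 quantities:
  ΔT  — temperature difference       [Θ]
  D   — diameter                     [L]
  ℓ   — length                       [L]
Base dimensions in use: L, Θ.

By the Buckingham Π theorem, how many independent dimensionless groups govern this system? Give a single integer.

Exponent matrix [L,Θ] × [ΔT,D,ℓ]:
  L: [ 0  1  1]
  Θ: [ 1  0  0]
Echelon form has 2 nonzero rows (pivots: ΔT,D)
n=3, r=2 ⇒ 1 dimensionless group

1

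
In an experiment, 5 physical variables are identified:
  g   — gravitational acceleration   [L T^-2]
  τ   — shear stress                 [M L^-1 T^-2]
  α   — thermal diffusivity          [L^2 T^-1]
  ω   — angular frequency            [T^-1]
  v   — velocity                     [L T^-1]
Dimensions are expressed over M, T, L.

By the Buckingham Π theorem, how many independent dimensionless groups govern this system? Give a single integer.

Dimensional matrix (M×T×L by g×τ×α×ω×v):
  M: [ 0  1  0  0  0]
  T: [-2 -2 -1 -1 -1]
  L: [ 1 -1  2  0  1]
Row reduction gives pivot columns g,τ,α; rank = 3
5 vars − rank 3 = 2 Π groups

2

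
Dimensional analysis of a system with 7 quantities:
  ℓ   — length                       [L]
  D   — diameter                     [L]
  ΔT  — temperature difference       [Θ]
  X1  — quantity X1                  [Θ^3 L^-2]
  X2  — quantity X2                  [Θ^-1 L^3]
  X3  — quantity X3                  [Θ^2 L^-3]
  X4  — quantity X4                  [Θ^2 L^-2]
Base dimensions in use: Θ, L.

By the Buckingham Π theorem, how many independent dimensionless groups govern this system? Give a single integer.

5

Dimensional matrix (Θ×L by ℓ×D×ΔT×X1×X2×X3×X4):
  Θ: [ 0  0  1  3 -1  2  2]
  L: [ 1  1  0 -2  3 -3 -2]
Row reduction gives pivot columns ℓ,ΔT; rank = 2
Π count = n − r = 7 − 2 = 5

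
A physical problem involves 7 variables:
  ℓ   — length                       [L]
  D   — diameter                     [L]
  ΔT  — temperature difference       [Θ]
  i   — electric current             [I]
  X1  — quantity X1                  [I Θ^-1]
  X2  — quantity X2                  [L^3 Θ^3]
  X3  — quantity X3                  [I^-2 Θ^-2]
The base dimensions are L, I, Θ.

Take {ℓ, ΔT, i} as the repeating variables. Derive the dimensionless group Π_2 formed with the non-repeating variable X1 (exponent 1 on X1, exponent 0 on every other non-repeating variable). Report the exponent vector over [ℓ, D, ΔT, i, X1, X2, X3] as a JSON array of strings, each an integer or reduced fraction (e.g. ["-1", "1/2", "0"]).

["0", "0", "1", "-1", "1", "0", "0"]

Exponent matrix [L,I,Θ] × [ℓ,D,ΔT,i,X1,X2,X3]:
  L: [ 1  1  0  0  0  3  0]
  I: [ 0  0  0  1  1  0 -2]
  Θ: [ 0  0  1  0 -1  3 -2]
Echelon form has 3 nonzero rows (pivots: ℓ,ΔT,i)
Repeat: ℓ,ΔT,i; free: D,X1,X2,X3
RREF:
  r0: [   1    1    0    0    0    3    0]
  r1: [   0    0    1    0   -1    3   -2]
  r2: [   0    0    0    1    1    0   -2]
Fix exponent of X1 at 1, D at 0, X2 at 0, X3 at 0; solve each RREF row for its pivot's exponent:
  r0: exp(ℓ) + (0)·1 = 0 ⇒ exp(ℓ) = 0
  r1: exp(ΔT) + (-1)·1 = 0 ⇒ exp(ΔT) = 1
  r2: exp(i) + (1)·1 = 0 ⇒ exp(i) = -1
Π_2 = ΔT · i^-1 · X1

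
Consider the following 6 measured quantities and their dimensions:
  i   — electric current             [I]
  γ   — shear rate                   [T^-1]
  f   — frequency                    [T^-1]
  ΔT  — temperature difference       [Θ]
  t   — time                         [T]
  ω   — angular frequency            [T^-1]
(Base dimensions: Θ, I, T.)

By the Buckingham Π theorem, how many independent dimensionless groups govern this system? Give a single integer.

3

Dimensional matrix (Θ×I×T by i×γ×f×ΔT×t×ω):
  Θ: [ 0  0  0  1  0  0]
  I: [ 1  0  0  0  0  0]
  T: [ 0 -1 -1  0  1 -1]
Row reduction gives pivot columns i,γ,ΔT; rank = 3
n=6, r=3 ⇒ 3 dimensionless groups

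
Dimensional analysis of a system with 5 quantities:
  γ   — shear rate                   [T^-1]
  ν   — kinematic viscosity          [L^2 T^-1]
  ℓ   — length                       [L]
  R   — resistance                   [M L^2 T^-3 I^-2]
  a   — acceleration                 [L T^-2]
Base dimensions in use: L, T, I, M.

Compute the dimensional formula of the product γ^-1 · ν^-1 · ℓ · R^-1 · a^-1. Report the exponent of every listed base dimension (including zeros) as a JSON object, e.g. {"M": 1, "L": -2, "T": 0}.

Exponent matrix [L,T,I,M] × [γ,ν,ℓ,R,a]:
  L: [ 0  2  1  2  1]
  T: [-1 -1  0 -3 -2]
  I: [ 0  0  0 -2  0]
  M: [ 0  0  0  1  0]
  [L]: (-1)·0+(-1)·2+(1)·1+(-1)·2+(-1)·1 = -4
  [T]: (-1)·-1+(-1)·-1+(1)·0+(-1)·-3+(-1)·-2 = 7
  [I]: (-1)·0+(-1)·0+(1)·0+(-1)·-2+(-1)·0 = 2
  [M]: (-1)·0+(-1)·0+(1)·0+(-1)·1+(-1)·0 = -1
⇒ L^-4 T^7 I^2 M^-1

{"L": -4, "T": 7, "I": 2, "M": -1}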